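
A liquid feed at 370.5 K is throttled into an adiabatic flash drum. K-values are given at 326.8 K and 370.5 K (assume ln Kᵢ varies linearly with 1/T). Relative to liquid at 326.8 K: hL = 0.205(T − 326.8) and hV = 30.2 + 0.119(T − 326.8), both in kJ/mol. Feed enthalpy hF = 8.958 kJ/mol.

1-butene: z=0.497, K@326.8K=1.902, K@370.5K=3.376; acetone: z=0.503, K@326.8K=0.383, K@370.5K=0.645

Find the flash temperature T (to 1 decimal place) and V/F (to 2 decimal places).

Adiabatic flash: solve Rachford–Rice at each trial T, then check hF = ψ·hV(T) + (1−ψ)·hL(T).
  T = 326.8 K: K = (1.902, 0.383), RR gives ψ = 0.248, H_out = 7.485 kJ/mol
  T = 370.5 K: K = (3.376, 0.645), RR gives ψ = 1.000, H_out = 35.400 kJ/mol
  T = 348.6 K: K = (2.578, 0.505), RR gives ψ = 0.685, H_out = 23.876 kJ/mol
  T = 337.7 K: K = (2.225, 0.442), RR gives ψ = 0.480, H_out = 16.273 kJ/mol
  T = 332.2 K: K = (2.059, 0.412), RR gives ψ = 0.369, H_out = 12.090 kJ/mol
  T = 329.5 K: K = (1.979, 0.397), RR gives ψ = 0.311, H_out = 9.867 kJ/mol
  T = 328.1 K: K = (1.939, 0.390), RR gives ψ = 0.279, H_out = 8.654 kJ/mol
  T = 328.8 K: K = (1.959, 0.393), RR gives ψ = 0.295, H_out = 9.266 kJ/mol
Linear interpolation between T = 328.1 (H_out = 8.654) and T = 328.8 (H_out = 9.266) on hF = 8.958 gives T ≈ 328.4 K, at which ψ = 0.29.

T = 328.4 K, V/F = 0.29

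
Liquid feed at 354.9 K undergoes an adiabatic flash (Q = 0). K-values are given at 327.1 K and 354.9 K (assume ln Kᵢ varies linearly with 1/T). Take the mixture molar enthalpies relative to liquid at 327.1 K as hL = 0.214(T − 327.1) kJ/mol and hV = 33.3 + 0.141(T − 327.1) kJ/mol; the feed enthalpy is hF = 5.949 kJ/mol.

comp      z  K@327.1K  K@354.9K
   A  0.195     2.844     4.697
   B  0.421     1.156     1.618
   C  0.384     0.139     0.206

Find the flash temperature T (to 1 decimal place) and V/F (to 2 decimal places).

T = 330.2 K, V/F = 0.16

Adiabatic flash: solve Rachford–Rice at each trial T, then check hF = ψ·hV(T) + (1−ψ)·hL(T).
  T = 327.1 K: K = (2.844, 1.156, 0.139), RR gives ψ = 0.108, H_out = 3.594 kJ/mol
  T = 354.9 K: K = (4.697, 1.618, 0.206), RR gives ψ = 0.450, H_out = 20.016 kJ/mol
  T = 341.0 K: K = (3.692, 1.377, 0.171), RR gives ψ = 0.310, H_out = 12.968 kJ/mol
  T = 334.1 K: K = (3.252, 1.265, 0.154), RR gives ψ = 0.220, H_out = 8.716 kJ/mol
  T = 330.6 K: K = (3.044, 1.210, 0.147), RR gives ψ = 0.167, H_out = 6.277 kJ/mol
  T = 328.9 K: K = (2.945, 1.183, 0.143), RR gives ψ = 0.139, H_out = 5.007 kJ/mol
Linear interpolation between T = 328.9 (H_out = 5.007) and T = 330.6 (H_out = 6.277) on hF = 5.949 gives T ≈ 330.2 K, at which ψ = 0.16.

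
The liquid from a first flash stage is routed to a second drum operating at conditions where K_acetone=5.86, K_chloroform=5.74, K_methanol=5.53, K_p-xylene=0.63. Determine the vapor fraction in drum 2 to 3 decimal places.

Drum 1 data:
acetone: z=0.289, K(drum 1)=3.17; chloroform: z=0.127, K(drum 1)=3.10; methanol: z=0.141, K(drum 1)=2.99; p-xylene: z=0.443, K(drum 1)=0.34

Drum 1:
Let ψ₁ = V/F and solve Σ zᵢ(Kᵢ−1)/(1+ψ₁(Kᵢ−1)) = 0.
g(0) = ΣzᵢKᵢ − 1 = 0.882 and g(1) = 1 − Σzᵢ/Kᵢ = -0.482, so a root lies in (0, 1).
Newton iteration, ψ₁⁰ = 0.42:
  ψ₁ = 0.420: g = 0.2181, g' = -1.066 → ψ₁ = 0.625
  ψ₁ = 0.625: g = 0.0092, g' = -1.020 → ψ₁ = 0.634
Converged at ψ₁ = 0.634.
Drum-1 compositions:
  acetone: x = 0.122, y = 0.386
  chloroform: x = 0.054, y = 0.169
  methanol: x = 0.062, y = 0.186
  p-xylene: x = 0.761, y = 0.259
Drum-2 feed = drum-1 liquid: z₂ = (0.1217, 0.0545, 0.0624, 0.7615).
Drum 2:
Newton iteration, ψ₂⁰ = 0.6:
  ψ₂ = 0.600: g = -0.0680, g' = -0.535 → ψ₂ = 0.473
  ψ₂ = 0.473: g = 0.0073, g' = -0.663 → ψ₂ = 0.484
Converged at ψ₂ = 0.484.
  acetone: x = 0.036, y = 0.213
  chloroform: x = 0.017, y = 0.095
  methanol: x = 0.020, y = 0.108
  p-xylene: x = 0.928, y = 0.584

V/F (drum 2) = 0.484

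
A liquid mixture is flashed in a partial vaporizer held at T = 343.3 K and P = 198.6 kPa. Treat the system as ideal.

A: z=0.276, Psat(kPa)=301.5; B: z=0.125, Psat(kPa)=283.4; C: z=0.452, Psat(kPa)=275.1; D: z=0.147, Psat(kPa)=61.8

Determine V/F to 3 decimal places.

V/F = 0.898

Raoult's law: Kᵢ = Pᵢˢᵃᵗ/P = Pᵢˢᵃᵗ/198.6.
  K_A = 301.5/198.6 = 1.51813, K_B = 283.4/198.6 = 1.42699, K_C = 275.1/198.6 = 1.38520, K_D = 61.8/198.6 = 0.31118
Newton–Raphson from V/F = 0.5:
  V/F = 0.500: g = 0.1491, g' = -0.272 → V/F = 1.000
  V/F = 1.000: g = -0.0681, g' = -0.799 → V/F = 0.915
  V/F = 0.915: g = -0.0096, g' = -0.592 → V/F = 0.899
  V/F = 0.899: g = -0.0002, g' = -0.564 → V/F = 0.898
Converged at V/F = 0.898.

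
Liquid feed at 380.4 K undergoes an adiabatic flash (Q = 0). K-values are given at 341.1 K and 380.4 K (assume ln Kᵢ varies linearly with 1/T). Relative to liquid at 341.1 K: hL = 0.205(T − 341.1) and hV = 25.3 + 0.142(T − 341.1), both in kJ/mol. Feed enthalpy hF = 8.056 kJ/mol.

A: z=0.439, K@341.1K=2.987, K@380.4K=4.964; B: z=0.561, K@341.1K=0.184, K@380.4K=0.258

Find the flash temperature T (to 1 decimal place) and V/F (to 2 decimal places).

T = 345.5 K, V/F = 0.29

Adiabatic flash: solve Rachford–Rice at each trial T, then check hF = ψ·hV(T) + (1−ψ)·hL(T).
  T = 341.1 K: K = (2.987, 0.184), RR gives ψ = 0.256, H_out = 6.468 kJ/mol
  T = 380.4 K: K = (4.964, 0.258), RR gives ψ = 0.450, H_out = 18.330 kJ/mol
  T = 360.8 K: K = (3.907, 0.220), RR gives ψ = 0.370, H_out = 12.936 kJ/mol
  T = 351.0 K: K = (3.431, 0.202), RR gives ψ = 0.319, H_out = 9.907 kJ/mol
  T = 346.1 K: K = (3.207, 0.193), RR gives ψ = 0.290, H_out = 8.264 kJ/mol
  T = 343.6 K: K = (3.096, 0.188), RR gives ψ = 0.273, H_out = 7.383 kJ/mol
  T = 344.9 K: K = (3.153, 0.191), RR gives ψ = 0.282, H_out = 7.845 kJ/mol
Linear interpolation between T = 344.9 (H_out = 7.845) and T = 346.1 (H_out = 8.264) on hF = 8.056 gives T ≈ 345.5 K, at which ψ = 0.29.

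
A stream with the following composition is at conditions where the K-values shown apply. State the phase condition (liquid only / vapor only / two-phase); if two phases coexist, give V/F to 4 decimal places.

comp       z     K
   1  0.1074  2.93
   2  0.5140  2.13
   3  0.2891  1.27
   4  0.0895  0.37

ΣzᵢKᵢ = 1.8098; Σzᵢ/Kᵢ = 0.7475.
Since Σzᵢ/Kᵢ < 1 the mixture is above its dew point — single vapor phase.

vapor only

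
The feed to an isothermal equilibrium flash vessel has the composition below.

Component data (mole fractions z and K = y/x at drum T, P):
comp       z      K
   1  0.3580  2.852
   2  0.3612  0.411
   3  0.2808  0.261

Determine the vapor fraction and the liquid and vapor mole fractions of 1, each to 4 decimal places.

Material balance + equilibrium reduce to Σ zᵢ(Kᵢ−1)/(1+ψ(Kᵢ−1)) = 0.
g(0) = ΣzᵢKᵢ − 1 = 0.2428 and g(1) = 1 − Σzᵢ/Kᵢ = -1.0802, so a root lies in (0, 1).
Newton–Raphson from ψ = 0.5:
  ψ = 0.5000: g = -0.28643, g' = -0.9685 → ψ = 0.2043
  ψ = 0.2043: g = -0.00521, g' = -1.0210 → ψ = 0.1992
Converged at ψ = 0.1992.
Compositions from xᵢ = zᵢ/(1+ψ(Kᵢ−1)), yᵢ = Kᵢxᵢ:
  1: x = 0.2615, y = 0.7459
  2: x = 0.4092, y = 0.1682
  3: x = 0.3293, y = 0.0859

ψ = 0.1992, x_1 = 0.2615, y_1 = 0.7459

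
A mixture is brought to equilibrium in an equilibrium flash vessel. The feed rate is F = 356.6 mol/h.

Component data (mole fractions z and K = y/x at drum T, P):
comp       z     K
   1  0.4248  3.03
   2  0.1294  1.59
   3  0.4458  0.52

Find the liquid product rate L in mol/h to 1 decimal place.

Rachford–Rice: g(V/F) = Σ zᵢ(Kᵢ−1)/(1+V/F(Kᵢ−1)) = 0.
g(0) = ΣzᵢKᵢ − 1 = 0.7247 and g(1) = 1 − Σzᵢ/Kᵢ = -0.0789, so a root lies in (0, 1).
Newton iteration, V/F⁰ = 0.64:
  V/F = 0.6400: g = 0.12161, g' = -0.5689 → V/F = 0.8538
  V/F = 0.8538: g = 0.00371, g' = -0.5491 → V/F = 0.8605
Converged at V/F = 0.8605.
Then V = V/F·F = 0.8605·356.6 = 306.9 mol/h and L = F − V = 49.7 mol/h.

L = 49.7 mol/h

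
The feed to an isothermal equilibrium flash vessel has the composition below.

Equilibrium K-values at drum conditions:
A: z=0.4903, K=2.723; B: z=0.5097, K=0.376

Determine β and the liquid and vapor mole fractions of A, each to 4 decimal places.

β = 0.4899, x_A = 0.2659, y_A = 0.7240

Rachford–Rice: g(β) = Σ zᵢ(Kᵢ−1)/(1+β(Kᵢ−1)) = 0.
Check two-phase: ΣzᵢKᵢ = 1.5267 > 1 and Σzᵢ/Kᵢ = 1.5356 > 1, so g(0) = 0.5267 > 0 and g(1) = -0.5356 < 0.
Newton–Raphson from β = 0.5:
  β = 0.5000: g = -0.00847, g' = -0.8393 → β = 0.4899
Converged at β = 0.4899.
Compositions from xᵢ = zᵢ/(1+β(Kᵢ−1)), yᵢ = Kᵢxᵢ:
  A: x = 0.2659, y = 0.7240
  B: x = 0.7341, y = 0.2760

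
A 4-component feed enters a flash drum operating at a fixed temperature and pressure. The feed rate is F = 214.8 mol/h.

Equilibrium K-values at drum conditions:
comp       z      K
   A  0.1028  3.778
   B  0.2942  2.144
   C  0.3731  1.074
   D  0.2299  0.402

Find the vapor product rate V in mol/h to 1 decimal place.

V = 183.4 mol/h

Rachford–Rice: g(V/F) = Σ zᵢ(Kᵢ−1)/(1+V/F(Kᵢ−1)) = 0.
Feasibility: ΣzᵢKᵢ = 1.5123, Σzᵢ/Kᵢ = 1.0837 — both > 1, two phases present.
Newton iteration, V/F⁰ = 0.5:
  V/F = 0.5000: g = 0.16414, g' = -0.4640 → V/F = 0.8537
  V/F = 0.8537: g = 0.00005, g' = -0.5133 → V/F = 0.8538
Converged at V/F = 0.8538.
Then V = V/F·F = 0.8538·214.8 = 183.4 mol/h and L = F − V = 31.4 mol/h.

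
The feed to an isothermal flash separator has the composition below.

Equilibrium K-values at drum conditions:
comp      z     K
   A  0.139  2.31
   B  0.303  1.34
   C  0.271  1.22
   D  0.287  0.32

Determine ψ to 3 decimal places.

Material balance + equilibrium reduce to Σ zᵢ(Kᵢ−1)/(1+ψ(Kᵢ−1)) = 0.
g(0) = ΣzᵢKᵢ − 1 = 0.150 and g(1) = 1 − Σzᵢ/Kᵢ = -0.405, so a root lies in (0, 1).
Newton iteration, ψ⁰ = 0.5:
  ψ = 0.500: g = -0.0439, g' = -0.428 → ψ = 0.397
  ψ = 0.397: g = -0.0021, g' = -0.391 → ψ = 0.392
Converged at ψ = 0.392.

ψ = 0.392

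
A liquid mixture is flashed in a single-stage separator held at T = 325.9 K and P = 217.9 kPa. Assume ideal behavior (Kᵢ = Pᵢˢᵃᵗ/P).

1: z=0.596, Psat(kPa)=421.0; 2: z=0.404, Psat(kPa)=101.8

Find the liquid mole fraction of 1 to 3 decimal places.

Raoult's law: Kᵢ = Pᵢˢᵃᵗ/P = Pᵢˢᵃᵗ/217.9.
  K_1 = 421.0/217.9 = 1.93208, K_2 = 101.8/217.9 = 0.46719
Binary case is linear: z₁(K₁−1)(1+V/F(K₂−1)) + z₂(K₂−1)(1+V/F(K₁−1)) = 0
⇒ V/F = [z₁(K₁−1)+z₂(K₂−1)] / [−(K₁−1)(K₂−1)] = 0.3403/0.4966 = 0.685
Compositions from xᵢ = zᵢ/(1+V/F(Kᵢ−1)), yᵢ = Kᵢxᵢ:
  1: x = 0.364, y = 0.703
  2: x = 0.636, y = 0.297

x_1 = 0.364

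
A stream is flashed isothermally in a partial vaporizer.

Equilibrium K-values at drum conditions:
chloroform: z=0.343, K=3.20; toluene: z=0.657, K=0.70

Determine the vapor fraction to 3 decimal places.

Rachford–Rice: g(ψ) = Σ zᵢ(Kᵢ−1)/(1+ψ(Kᵢ−1)) = 0.
Check two-phase: ΣzᵢKᵢ = 1.558 > 1 and Σzᵢ/Kᵢ = 1.046 > 1, so g(0) = 0.558 > 0 and g(1) = -0.046 < 0.
Binary case is linear: z₁(K₁−1)(1+ψ(K₂−1)) + z₂(K₂−1)(1+ψ(K₁−1)) = 0
⇒ ψ = [z₁(K₁−1)+z₂(K₂−1)] / [−(K₁−1)(K₂−1)] = 0.5575/0.6600 = 0.845

ψ = 0.845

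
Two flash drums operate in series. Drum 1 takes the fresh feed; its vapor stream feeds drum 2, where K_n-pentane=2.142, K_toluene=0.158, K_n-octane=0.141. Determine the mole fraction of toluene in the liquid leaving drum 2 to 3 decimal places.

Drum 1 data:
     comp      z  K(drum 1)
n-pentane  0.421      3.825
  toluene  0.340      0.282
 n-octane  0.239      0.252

Drum 1:
Rachford–Rice: g(ψ₁) = Σ zᵢ(Kᵢ−1)/(1+ψ₁(Kᵢ−1)) = 0.
Check two-phase: ΣzᵢKᵢ = 1.766 > 1 and Σzᵢ/Kᵢ = 2.264 > 1, so g(0) = 0.766 > 0 and g(1) = -1.264 < 0.
Newton–Raphson from ψ₁ = 0.5:
  ψ₁ = 0.500: g = -0.1734, g' = -1.345 → ψ₁ = 0.371
Converged at ψ₁ = 0.371.
Drum-1 compositions:
  n-pentane: x = 0.205, y = 0.786
  toluene: x = 0.464, y = 0.131
  n-octane: x = 0.331, y = 0.083
Drum-2 feed = drum-1 vapor: z₂ = (0.7859, 0.1307, 0.0834).
Drum 2:
Iterate (Newton) starting at ψ₂ = 0.5:
  ψ₂ = 0.500: g = 0.2556, g' = -0.881 → ψ₂ = 0.790
  ψ₂ = 0.790: g = -0.0801, g' = -1.707 → ψ₂ = 0.743
  ψ₂ = 0.743: g = -0.0068, g' = -1.432 → ψ₂ = 0.738
Converged at ψ₂ = 0.738.
  n-pentane: x = 0.426, y = 0.913
  toluene: x = 0.346, y = 0.055
  n-octane: x = 0.228, y = 0.032

x_toluene (drum 2) = 0.346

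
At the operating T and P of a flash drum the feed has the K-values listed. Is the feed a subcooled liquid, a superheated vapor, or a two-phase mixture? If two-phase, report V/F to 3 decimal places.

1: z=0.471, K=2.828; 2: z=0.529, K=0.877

ΣzᵢKᵢ = 1.796; Σzᵢ/Kᵢ = 0.770.
Since Σzᵢ/Kᵢ < 1 the mixture is above its dew point — single vapor phase.

superheated vapor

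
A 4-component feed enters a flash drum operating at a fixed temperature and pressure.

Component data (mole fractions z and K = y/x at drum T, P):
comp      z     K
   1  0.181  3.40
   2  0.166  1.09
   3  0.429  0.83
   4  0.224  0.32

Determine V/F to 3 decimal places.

Rachford–Rice: g(V/F) = Σ zᵢ(Kᵢ−1)/(1+V/F(Kᵢ−1)) = 0.
g(0) = ΣzᵢKᵢ − 1 = 0.224 and g(1) = 1 − Σzᵢ/Kᵢ = -0.422, so a root lies in (0, 1).
Iterate (Newton) starting at V/F = 0.5:
  V/F = 0.500: g = -0.0987, g' = -0.469 → V/F = 0.290
  V/F = 0.290: g = 0.0045, g' = -0.538 → V/F = 0.298
Converged at V/F = 0.298.

V/F = 0.298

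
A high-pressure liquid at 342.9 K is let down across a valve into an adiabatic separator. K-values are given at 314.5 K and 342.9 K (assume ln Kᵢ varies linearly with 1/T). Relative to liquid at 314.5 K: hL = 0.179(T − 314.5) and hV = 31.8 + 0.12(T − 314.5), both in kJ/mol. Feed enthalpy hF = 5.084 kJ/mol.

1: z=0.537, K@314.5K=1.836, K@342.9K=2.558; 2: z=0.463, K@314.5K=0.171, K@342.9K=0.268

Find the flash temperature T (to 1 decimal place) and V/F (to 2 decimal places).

T = 317.5 K, V/F = 0.14

Adiabatic flash: solve Rachford–Rice at each trial T, then check hF = ψ·hV(T) + (1−ψ)·hL(T).
  T = 314.5 K: K = (1.836, 0.171), RR gives ψ = 0.094, H_out = 2.987 kJ/mol
  T = 342.9 K: K = (2.558, 0.268), RR gives ψ = 0.436, H_out = 18.231 kJ/mol
  T = 328.7 K: K = (2.183, 0.216), RR gives ψ = 0.294, H_out = 11.633 kJ/mol
  T = 321.6 K: K = (2.006, 0.193), RR gives ψ = 0.205, H_out = 7.699 kJ/mol
  T = 318.1 K: K = (1.921, 0.182), RR gives ψ = 0.154, H_out = 5.499 kJ/mol
  T = 316.3 K: K = (1.878, 0.176), RR gives ψ = 0.125, H_out = 4.279 kJ/mol
Linear interpolation between T = 316.3 (H_out = 4.279) and T = 318.1 (H_out = 5.499) on hF = 5.084 gives T ≈ 317.5 K, at which ψ = 0.14.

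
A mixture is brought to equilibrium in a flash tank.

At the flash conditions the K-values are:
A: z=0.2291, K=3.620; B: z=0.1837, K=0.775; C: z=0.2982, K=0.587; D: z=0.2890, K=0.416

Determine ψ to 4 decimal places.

ψ = 0.2299

Rachford–Rice: g(ψ) = Σ zᵢ(Kᵢ−1)/(1+ψ(Kᵢ−1)) = 0.
Feasibility: ΣzᵢKᵢ = 1.2670, Σzᵢ/Kᵢ = 1.5030 — both > 1, two phases present.
Iterate (Newton) starting at ψ = 0.5:
  ψ = 0.5000: g = -0.18032, g' = -0.5839 → ψ = 0.1912
  ψ = 0.1912: g = 0.03301, g' = -0.8931 → ψ = 0.2282
  ψ = 0.2282: g = 0.00141, g' = -0.8195 → ψ = 0.2299
Converged at ψ = 0.2299.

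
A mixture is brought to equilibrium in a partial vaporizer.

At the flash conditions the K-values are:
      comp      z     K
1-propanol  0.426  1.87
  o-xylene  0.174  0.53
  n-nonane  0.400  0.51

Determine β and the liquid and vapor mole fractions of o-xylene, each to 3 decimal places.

β = 0.220, x_o-xylene = 0.194, y_o-xylene = 0.103

Material balance + equilibrium reduce to Σ zᵢ(Kᵢ−1)/(1+β(Kᵢ−1)) = 0.
g(0) = ΣzᵢKᵢ − 1 = 0.093 and g(1) = 1 − Σzᵢ/Kᵢ = -0.340, so a root lies in (0, 1).
Newton–Raphson from β = 0.44:
  β = 0.440: g = -0.0850, g' = -0.386 → β = 0.220
Converged at β = 0.220.
Compositions from xᵢ = zᵢ/(1+β(Kᵢ−1)), yᵢ = Kᵢxᵢ:
  1-propanol: x = 0.357, y = 0.668
  o-xylene: x = 0.194, y = 0.103
  n-nonane: x = 0.448, y = 0.229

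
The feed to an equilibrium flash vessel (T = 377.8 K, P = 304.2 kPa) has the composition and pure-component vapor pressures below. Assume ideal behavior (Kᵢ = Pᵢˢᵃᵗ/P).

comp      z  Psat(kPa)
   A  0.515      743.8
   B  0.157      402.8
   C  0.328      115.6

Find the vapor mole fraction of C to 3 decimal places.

Raoult's law: Kᵢ = Pᵢˢᵃᵗ/P = Pᵢˢᵃᵗ/304.2.
  K_A = 743.8/304.2 = 2.44510, K_B = 402.8/304.2 = 1.32413, K_C = 115.6/304.2 = 0.38001
Rachford–Rice: g(V/F) = Σ zᵢ(Kᵢ−1)/(1+V/F(Kᵢ−1)) = 0.
Feasibility: ΣzᵢKᵢ = 1.592, Σzᵢ/Kᵢ = 1.192 — both > 1, two phases present.
Newton iteration, V/F⁰ = 0.63:
  V/F = 0.630: g = 0.0981, g' = -0.646 → V/F = 0.782
  V/F = 0.782: g = -0.0048, g' = -0.723 → V/F = 0.775
Converged at V/F = 0.775.
Compositions from xᵢ = zᵢ/(1+V/F(Kᵢ−1)), yᵢ = Kᵢxᵢ:
  A: x = 0.243, y = 0.594
  B: x = 0.125, y = 0.166
  C: x = 0.632, y = 0.240

y_C = 0.240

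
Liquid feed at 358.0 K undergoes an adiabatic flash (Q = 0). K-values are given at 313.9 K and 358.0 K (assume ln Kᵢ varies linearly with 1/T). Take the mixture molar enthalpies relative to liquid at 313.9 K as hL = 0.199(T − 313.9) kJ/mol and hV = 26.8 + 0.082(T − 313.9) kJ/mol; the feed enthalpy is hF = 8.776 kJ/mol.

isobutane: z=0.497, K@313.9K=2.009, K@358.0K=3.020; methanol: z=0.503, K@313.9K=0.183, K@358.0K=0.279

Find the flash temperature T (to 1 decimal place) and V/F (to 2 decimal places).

T = 327.3 K, V/F = 0.24

Adiabatic flash: solve Rachford–Rice at each trial T, then check hF = ψ·hV(T) + (1−ψ)·hL(T).
  T = 313.9 K: K = (2.009, 0.183), RR gives ψ = 0.110, H_out = 2.943 kJ/mol
  T = 358.0 K: K = (3.020, 0.279), RR gives ψ = 0.440, H_out = 18.304 kJ/mol
  T = 335.9 K: K = (2.495, 0.229), RR gives ψ = 0.308, H_out = 11.845 kJ/mol
  T = 324.9 K: K = (2.247, 0.205), RR gives ψ = 0.222, H_out = 7.859 kJ/mol
  T = 330.4 K: K = (2.370, 0.217), RR gives ψ = 0.268, H_out = 9.941 kJ/mol
  T = 327.6 K: K = (2.307, 0.211), RR gives ψ = 0.245, H_out = 8.906 kJ/mol
  T = 326.2 K: K = (2.276, 0.208), RR gives ψ = 0.233, H_out = 8.369 kJ/mol
Linear interpolation between T = 326.2 (H_out = 8.369) and T = 327.6 (H_out = 8.906) on hF = 8.776 gives T ≈ 327.3 K, at which ψ = 0.24.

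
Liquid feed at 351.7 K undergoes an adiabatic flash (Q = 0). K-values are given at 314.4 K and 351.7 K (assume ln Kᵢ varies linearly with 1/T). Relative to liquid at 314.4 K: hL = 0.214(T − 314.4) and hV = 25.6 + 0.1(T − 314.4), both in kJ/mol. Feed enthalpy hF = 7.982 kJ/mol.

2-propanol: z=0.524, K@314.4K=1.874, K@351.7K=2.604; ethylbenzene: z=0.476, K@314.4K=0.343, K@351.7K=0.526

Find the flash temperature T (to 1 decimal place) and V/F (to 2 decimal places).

T = 316.9 K, V/F = 0.29

Adiabatic flash: solve Rachford–Rice at each trial T, then check hF = ψ·hV(T) + (1−ψ)·hL(T).
  T = 314.4 K: K = (1.874, 0.343), RR gives ψ = 0.253, H_out = 6.475 kJ/mol
  T = 351.7 K: K = (2.604, 0.526), RR gives ψ = 0.809, H_out = 25.247 kJ/mol
  T = 333.0 K: K = (2.229, 0.430), RR gives ψ = 0.531, H_out = 16.454 kJ/mol
  T = 323.7 K: K = (2.049, 0.385), RR gives ψ = 0.398, H_out = 11.764 kJ/mol
  T = 319.0 K: K = (1.960, 0.364), RR gives ψ = 0.327, H_out = 9.192 kJ/mol
  T = 316.7 K: K = (1.917, 0.353), RR gives ψ = 0.291, H_out = 7.862 kJ/mol
Linear interpolation between T = 316.7 (H_out = 7.862) and T = 319.0 (H_out = 9.192) on hF = 7.982 gives T ≈ 316.9 K, at which ψ = 0.29.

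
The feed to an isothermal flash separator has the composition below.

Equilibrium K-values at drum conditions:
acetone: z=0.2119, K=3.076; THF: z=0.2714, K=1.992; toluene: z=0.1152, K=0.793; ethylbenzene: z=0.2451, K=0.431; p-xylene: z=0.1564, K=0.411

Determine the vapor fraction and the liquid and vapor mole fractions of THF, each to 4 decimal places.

Let ψ = V/F and solve Σ zᵢ(Kᵢ−1)/(1+ψ(Kᵢ−1)) = 0.
g(0) = ΣzᵢKᵢ − 1 = 0.4537 and g(1) = 1 − Σzᵢ/Kᵢ = -0.2996, so a root lies in (0, 1).
Newton iteration, ψ⁰ = 0.5:
  ψ = 0.5000: g = 0.04373, g' = -0.6094 → ψ = 0.5718
  ψ = 0.5718: g = 0.00028, g' = -0.6037 → ψ = 0.5722
Converged at ψ = 0.5722.
Compositions from xᵢ = zᵢ/(1+ψ(Kᵢ−1)), yᵢ = Kᵢxᵢ:
  acetone: x = 0.0968, y = 0.2979
  THF: x = 0.1731, y = 0.3449
  toluene: x = 0.1307, y = 0.1036
  ethylbenzene: x = 0.3634, y = 0.1566
  p-xylene: x = 0.2359, y = 0.0970

ψ = 0.5722, x_THF = 0.1731, y_THF = 0.3449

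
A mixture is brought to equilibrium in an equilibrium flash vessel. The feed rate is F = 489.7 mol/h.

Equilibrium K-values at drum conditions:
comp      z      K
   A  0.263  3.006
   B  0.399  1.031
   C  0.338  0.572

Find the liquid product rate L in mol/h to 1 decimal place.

Let ψ = V/F and solve Σ zᵢ(Kᵢ−1)/(1+ψ(Kᵢ−1)) = 0.
Feasibility: ΣzᵢKᵢ = 1.395, Σzᵢ/Kᵢ = 1.065 — both > 1, two phases present.
Iterate (Newton) starting at ψ = 0.5:
  ψ = 0.500: g = 0.0915, g' = -0.364 → ψ = 0.751
  ψ = 0.751: g = 0.0093, g' = -0.303 → ψ = 0.782
Converged at ψ = 0.782.
Then V = ψ·F = 0.7821·489.7 = 383.0 mol/h and L = F − V = 106.7 mol/h.

L = 106.7 mol/h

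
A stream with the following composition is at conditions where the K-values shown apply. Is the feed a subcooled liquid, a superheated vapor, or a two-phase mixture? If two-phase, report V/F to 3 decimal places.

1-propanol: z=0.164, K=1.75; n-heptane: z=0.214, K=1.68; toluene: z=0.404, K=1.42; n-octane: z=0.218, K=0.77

ΣzᵢKᵢ = 1.388; Σzᵢ/Kᵢ = 0.789.
Since Σzᵢ/Kᵢ < 1 the mixture is above its dew point — single vapor phase.

superheated vapor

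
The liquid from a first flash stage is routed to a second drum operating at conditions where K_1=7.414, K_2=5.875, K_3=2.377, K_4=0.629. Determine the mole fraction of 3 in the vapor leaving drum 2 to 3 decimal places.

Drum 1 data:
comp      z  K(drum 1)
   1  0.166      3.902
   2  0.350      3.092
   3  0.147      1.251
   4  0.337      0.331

Drum 1:
Rachford–Rice: g(ψ₁) = Σ zᵢ(Kᵢ−1)/(1+ψ₁(Kᵢ−1)) = 0.
Check two-phase: ΣzᵢKᵢ = 2.025 > 1 and Σzᵢ/Kᵢ = 1.291 > 1, so g(0) = 1.025 > 0 and g(1) = -0.291 < 0.
Newton iteration, ψ₁⁰ = 0.46:
  ψ₁ = 0.460: g = 0.2868, g' = -0.976 → ψ₁ = 0.754
  ψ₁ = 0.754: g = 0.0115, g' = -0.989 → ψ₁ = 0.765
Converged at ψ₁ = 0.765.
Drum-1 compositions:
  1: x = 0.052, y = 0.201
  2: x = 0.135, y = 0.416
  3: x = 0.123, y = 0.154
  4: x = 0.691, y = 0.229
Drum-2 feed = drum-1 liquid: z₂ = (0.0515, 0.1346, 0.1233, 0.6906).
Drum 2:
Let ψ₂ = V/F and solve Σ zᵢ(Kᵢ−1)/(1+ψ₂(Kᵢ−1)) = 0.
Check two-phase: ΣzᵢKᵢ = 1.900 > 1 and Σzᵢ/Kᵢ = 1.180 > 1, so g(0) = 0.900 > 0 and g(1) = -0.180 < 0.
Newton iteration, ψ₂⁰ = 0.34:
  ψ₂ = 0.340: g = 0.1732, g' = -0.895 → ψ₂ = 0.533
  ψ₂ = 0.533: g = 0.0354, g' = -0.581 → ψ₂ = 0.594
  ψ₂ = 0.594: g = 0.0016, g' = -0.529 → ψ₂ = 0.598
Converged at ψ₂ = 0.598.
  1: x = 0.011, y = 0.079
  2: x = 0.034, y = 0.202
  3: x = 0.068, y = 0.161
  4: x = 0.887, y = 0.558

y_3 (drum 2) = 0.161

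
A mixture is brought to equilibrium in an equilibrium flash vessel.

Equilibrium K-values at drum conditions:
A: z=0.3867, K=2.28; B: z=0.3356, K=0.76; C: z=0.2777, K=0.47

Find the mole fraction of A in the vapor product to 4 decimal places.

Let ψ = V/F and solve Σ zᵢ(Kᵢ−1)/(1+ψ(Kᵢ−1)) = 0.
g(0) = ΣzᵢKᵢ − 1 = 0.2673 and g(1) = 1 − Σzᵢ/Kᵢ = -0.2020, so a root lies in (0, 1).
Iterate (Newton) starting at ψ = 0.38:
  ψ = 0.3800: g = 0.06008, g' = -0.4325 → ψ = 0.5189
  ψ = 0.5189: g = 0.00241, g' = -0.4024 → ψ = 0.5249
Converged at ψ = 0.5249.
Compositions from xᵢ = zᵢ/(1+ψ(Kᵢ−1)), yᵢ = Kᵢxᵢ:
  A: x = 0.2313, y = 0.5274
  B: x = 0.3840, y = 0.2918
  C: x = 0.3847, y = 0.1808

y_A = 0.5274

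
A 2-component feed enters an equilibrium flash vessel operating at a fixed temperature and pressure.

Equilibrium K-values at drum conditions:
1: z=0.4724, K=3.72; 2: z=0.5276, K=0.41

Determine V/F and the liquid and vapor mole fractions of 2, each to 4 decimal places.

V/F = 0.6067, x_2 = 0.8218, y_2 = 0.3369

Material balance + equilibrium reduce to Σ zᵢ(Kᵢ−1)/(1+V/F(Kᵢ−1)) = 0.
g(0) = ΣzᵢKᵢ − 1 = 0.9736 and g(1) = 1 − Σzᵢ/Kᵢ = -0.4138, so a root lies in (0, 1).
Binary case is linear: z₁(K₁−1)(1+V/F(K₂−1)) + z₂(K₂−1)(1+V/F(K₁−1)) = 0
⇒ V/F = [z₁(K₁−1)+z₂(K₂−1)] / [−(K₁−1)(K₂−1)] = 0.97364/1.60480 = 0.6067
Compositions from xᵢ = zᵢ/(1+V/F(Kᵢ−1)), yᵢ = Kᵢxᵢ:
  1: x = 0.1782, y = 0.6631
  2: x = 0.8218, y = 0.3369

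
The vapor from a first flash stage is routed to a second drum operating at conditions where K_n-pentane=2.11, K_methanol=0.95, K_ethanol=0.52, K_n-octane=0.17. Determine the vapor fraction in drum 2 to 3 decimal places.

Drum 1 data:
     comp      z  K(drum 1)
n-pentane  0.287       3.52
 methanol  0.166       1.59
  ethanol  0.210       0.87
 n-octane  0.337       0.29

V/F (drum 2) = 0.456

Drum 1:
Rachford–Rice: g(ψ₁) = Σ zᵢ(Kᵢ−1)/(1+ψ₁(Kᵢ−1)) = 0.
g(0) = ΣzᵢKᵢ − 1 = 0.555 and g(1) = 1 − Σzᵢ/Kᵢ = -0.589, so a root lies in (0, 1).
Newton iteration, ψ₁⁰ = 0.47:
  ψ₁ = 0.470: g = 0.0196, g' = -0.804 → ψ₁ = 0.494
Converged at ψ₁ = 0.494.
Drum-1 compositions:
  n-pentane: x = 0.128, y = 0.450
  methanol: x = 0.129, y = 0.204
  ethanol: x = 0.224, y = 0.195
  n-octane: x = 0.519, y = 0.151
Drum-2 feed = drum-1 vapor: z₂ = (0.4498, 0.2043, 0.1952, 0.1506).
Drum 2:
Rachford–Rice: g(ψ₂) = Σ zᵢ(Kᵢ−1)/(1+ψ₂(Kᵢ−1)) = 0.
g(0) = ΣzᵢKᵢ − 1 = 0.270 and g(1) = 1 − Σzᵢ/Kᵢ = -0.690, so a root lies in (0, 1).
Newton–Raphson from ψ₂ = 0.5:
  ψ₂ = 0.500: g = -0.0264, g' = -0.611 → ψ₂ = 0.457
  ψ₂ = 0.457: g = -0.0005, g' = -0.588 → ψ₂ = 0.456
Converged at ψ₂ = 0.456.
  n-pentane: x = 0.299, y = 0.630
  methanol: x = 0.209, y = 0.199
  ethanol: x = 0.250, y = 0.130
  n-octane: x = 0.242, y = 0.041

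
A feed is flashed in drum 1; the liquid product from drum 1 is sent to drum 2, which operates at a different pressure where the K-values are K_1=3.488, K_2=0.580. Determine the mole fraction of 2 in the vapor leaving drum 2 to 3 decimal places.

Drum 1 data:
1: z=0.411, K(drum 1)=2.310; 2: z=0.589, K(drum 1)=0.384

Drum 1:
Material balance + equilibrium reduce to Σ zᵢ(Kᵢ−1)/(1+ψ₁(Kᵢ−1)) = 0.
Check two-phase: ΣzᵢKᵢ = 1.176 > 1 and Σzᵢ/Kᵢ = 1.712 > 1, so g(0) = 0.176 > 0 and g(1) = -0.712 < 0.
Binary case is linear: z₁(K₁−1)(1+ψ₁(K₂−1)) + z₂(K₂−1)(1+ψ₁(K₁−1)) = 0
⇒ ψ₁ = [z₁(K₁−1)+z₂(K₂−1)] / [−(K₁−1)(K₂−1)] = 0.1756/0.8070 = 0.218
Drum-1 compositions:
  1: x = 0.320, y = 0.739
  2: x = 0.680, y = 0.261
Drum-2 feed = drum-1 liquid: z₂ = (0.3198, 0.6802).
Drum 2:
Binary case is linear: z₁(K₁−1)(1+ψ₂(K₂−1)) + z₂(K₂−1)(1+ψ₂(K₁−1)) = 0
⇒ ψ₂ = [z₁(K₁−1)+z₂(K₂−1)] / [−(K₁−1)(K₂−1)] = 0.5101/1.0450 = 0.488
  1: x = 0.144, y = 0.504
  2: x = 0.856, y = 0.496

y_2 (drum 2) = 0.496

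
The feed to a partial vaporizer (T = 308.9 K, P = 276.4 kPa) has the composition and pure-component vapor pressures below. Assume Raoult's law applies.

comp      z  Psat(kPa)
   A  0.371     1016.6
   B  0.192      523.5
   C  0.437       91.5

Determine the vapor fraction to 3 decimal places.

ψ = 0.604

Raoult's law: Kᵢ = Pᵢˢᵃᵗ/P = Pᵢˢᵃᵗ/276.4.
  K_A = 1016.6/276.4 = 3.67800, K_B = 523.5/276.4 = 1.89399, K_C = 91.5/276.4 = 0.33104
Rachford–Rice: g(ψ) = Σ zᵢ(Kᵢ−1)/(1+ψ(Kᵢ−1)) = 0.
Feasibility: ΣzᵢKᵢ = 1.873, Σzᵢ/Kᵢ = 1.522 — both > 1, two phases present.
Newton iteration, ψ⁰ = 0.38:
  ψ = 0.380: g = 0.2286, g' = -1.091 → ψ = 0.590
  ψ = 0.590: g = 0.0149, g' = -0.999 → ψ = 0.605
  ψ = 0.605: g = -0.0000, g' = -1.004 → ψ = 0.604
Converged at ψ = 0.604.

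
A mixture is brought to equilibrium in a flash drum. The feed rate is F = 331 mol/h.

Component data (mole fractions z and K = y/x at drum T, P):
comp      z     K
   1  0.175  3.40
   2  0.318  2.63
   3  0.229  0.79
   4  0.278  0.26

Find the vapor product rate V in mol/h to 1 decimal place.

V = 202.0 mol/h

Newton iteration, ψ⁰ = 0.5:
  ψ = 0.500: g = 0.0962, g' = -0.861 → ψ = 0.612
  ψ = 0.612: g = -0.0014, g' = -0.899 → ψ = 0.610
Converged at ψ = 0.610.
Then V = ψ·F = 0.6102·331 = 202.0 mol/h and L = F − V = 129.0 mol/h.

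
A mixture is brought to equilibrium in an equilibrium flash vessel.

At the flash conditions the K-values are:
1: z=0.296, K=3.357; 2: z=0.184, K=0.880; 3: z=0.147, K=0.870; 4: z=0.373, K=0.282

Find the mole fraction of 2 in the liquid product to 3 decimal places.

Let β = V/F and solve Σ zᵢ(Kᵢ−1)/(1+β(Kᵢ−1)) = 0.
g(0) = ΣzᵢKᵢ − 1 = 0.389 and g(1) = 1 − Σzᵢ/Kᵢ = -0.789, so a root lies in (0, 1).
Newton–Raphson from β = 0.5:
  β = 0.500: g = -0.1415, g' = -0.820 → β = 0.328
Converged at β = 0.328.
Compositions from xᵢ = zᵢ/(1+β(Kᵢ−1)), yᵢ = Kᵢxᵢ:
  1: x = 0.167, y = 0.560
  2: x = 0.192, y = 0.169
  3: x = 0.154, y = 0.134
  4: x = 0.488, y = 0.138

x_2 = 0.192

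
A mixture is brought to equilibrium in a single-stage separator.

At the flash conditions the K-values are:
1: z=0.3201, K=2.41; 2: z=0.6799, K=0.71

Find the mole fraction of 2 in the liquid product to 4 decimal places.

x_2 = 0.8294

Rachford–Rice: g(ψ) = Σ zᵢ(Kᵢ−1)/(1+ψ(Kᵢ−1)) = 0.
Feasibility: ΣzᵢKᵢ = 1.2542, Σzᵢ/Kᵢ = 1.0904 — both > 1, two phases present.
Binary case is linear: z₁(K₁−1)(1+ψ(K₂−1)) + z₂(K₂−1)(1+ψ(K₁−1)) = 0
⇒ ψ = [z₁(K₁−1)+z₂(K₂−1)] / [−(K₁−1)(K₂−1)] = 0.25417/0.40890 = 0.6216
Compositions from xᵢ = zᵢ/(1+ψ(Kᵢ−1)), yᵢ = Kᵢxᵢ:
  1: x = 0.1706, y = 0.4111
  2: x = 0.8294, y = 0.5889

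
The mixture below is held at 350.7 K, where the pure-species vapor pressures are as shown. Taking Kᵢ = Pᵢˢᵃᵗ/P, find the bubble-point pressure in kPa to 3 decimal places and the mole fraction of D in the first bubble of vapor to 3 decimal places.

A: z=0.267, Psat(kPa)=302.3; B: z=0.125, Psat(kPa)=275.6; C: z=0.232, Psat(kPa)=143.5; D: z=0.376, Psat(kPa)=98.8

Pbub = 185.605 kPa, y_D = 0.200

At the bubble point ψ → 0, so ΣzᵢKᵢ = 1 with Kᵢ = Pᵢˢᵃᵗ/P ⇒ P = ΣzᵢPᵢˢᵃᵗ.
P = 0.267·302.3 + 0.125·275.6 + 0.232·143.5 + 0.376·98.8 = 185.605 kPa
yᵢ = zᵢPᵢˢᵃᵗ/P ⇒ y_D = 0.376·98.8/185.605 = 0.200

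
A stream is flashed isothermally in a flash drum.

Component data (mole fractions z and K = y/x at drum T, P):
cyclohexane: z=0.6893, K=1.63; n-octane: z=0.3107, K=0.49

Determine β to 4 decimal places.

β = 0.8584

Material balance + equilibrium reduce to Σ zᵢ(Kᵢ−1)/(1+β(Kᵢ−1)) = 0.
g(0) = ΣzᵢKᵢ − 1 = 0.2758 and g(1) = 1 − Σzᵢ/Kᵢ = -0.0570, so a root lies in (0, 1).
Binary case is linear: z₁(K₁−1)(1+β(K₂−1)) + z₂(K₂−1)(1+β(K₁−1)) = 0
⇒ β = [z₁(K₁−1)+z₂(K₂−1)] / [−(K₁−1)(K₂−1)] = 0.27580/0.32130 = 0.8584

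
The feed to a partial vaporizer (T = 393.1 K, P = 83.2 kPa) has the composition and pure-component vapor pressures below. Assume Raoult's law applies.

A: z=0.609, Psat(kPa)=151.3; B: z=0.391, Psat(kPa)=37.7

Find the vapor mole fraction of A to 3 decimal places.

Raoult's law: Kᵢ = Pᵢˢᵃᵗ/P = Pᵢˢᵃᵗ/83.2.
  K_A = 151.3/83.2 = 1.81851, K_B = 37.7/83.2 = 0.45312
Rachford–Rice: g(V/F) = Σ zᵢ(Kᵢ−1)/(1+V/F(Kᵢ−1)) = 0.
Check two-phase: ΣzᵢKᵢ = 1.285 > 1 and Σzᵢ/Kᵢ = 1.198 > 1, so g(0) = 0.285 > 0 and g(1) = -0.198 < 0.
Newton iteration, V/F⁰ = 0.5:
  V/F = 0.500: g = 0.0594, g' = -0.427 → V/F = 0.639
  V/F = 0.639: g = -0.0015, g' = -0.452 → V/F = 0.636
Converged at V/F = 0.636.
Compositions from xᵢ = zᵢ/(1+V/F(Kᵢ−1)), yᵢ = Kᵢxᵢ:
  A: x = 0.401, y = 0.728
  B: x = 0.599, y = 0.272

y_A = 0.728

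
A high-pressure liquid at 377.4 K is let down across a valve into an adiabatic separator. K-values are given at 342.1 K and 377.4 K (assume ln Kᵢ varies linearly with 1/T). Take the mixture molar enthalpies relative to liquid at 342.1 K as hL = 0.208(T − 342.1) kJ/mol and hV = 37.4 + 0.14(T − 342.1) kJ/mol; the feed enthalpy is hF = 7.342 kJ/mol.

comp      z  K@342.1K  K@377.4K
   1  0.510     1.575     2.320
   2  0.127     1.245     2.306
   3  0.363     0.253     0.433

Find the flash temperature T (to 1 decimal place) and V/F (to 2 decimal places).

T = 343.7 K, V/F = 0.19

Adiabatic flash: solve Rachford–Rice at each trial T, then check hF = ψ·hV(T) + (1−ψ)·hL(T).
  T = 342.1 K: K = (1.575, 1.245, 0.253), RR gives ψ = 0.137, H_out = 5.111 kJ/mol
  T = 377.4 K: K = (2.320, 2.306, 0.433), RR gives ψ = 0.848, H_out = 37.018 kJ/mol
  T = 359.8 K: K = (1.931, 1.722, 0.336), RR gives ψ = 0.549, H_out = 23.564 kJ/mol
  T = 351.0 K: K = (1.749, 1.471, 0.293), RR gives ψ = 0.375, H_out = 15.633 kJ/mol
  T = 346.6 K: K = (1.662, 1.356, 0.273), RR gives ψ = 0.268, H_out = 10.881 kJ/mol
  T = 344.4 K: K = (1.619, 1.301, 0.263), RR gives ψ = 0.207, H_out = 8.200 kJ/mol
  T = 343.2 K: K = (1.596, 1.272, 0.258), RR gives ψ = 0.171, H_out = 6.629 kJ/mol
Linear interpolation between T = 343.2 (H_out = 6.629) and T = 344.4 (H_out = 8.200) on hF = 7.342 gives T ≈ 343.7 K, at which ψ = 0.19.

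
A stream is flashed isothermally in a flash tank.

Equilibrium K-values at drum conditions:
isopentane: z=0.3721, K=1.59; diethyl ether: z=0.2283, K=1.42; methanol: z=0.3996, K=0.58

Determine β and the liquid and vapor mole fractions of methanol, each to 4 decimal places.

β = 0.6639, x_methanol = 0.5541, y_methanol = 0.3214

Newton–Raphson from β = 0.42:
  β = 0.4200: g = 0.05367, g' = -0.2162 → β = 0.6682
  β = 0.6682: g = -0.00098, g' = -0.2274 → β = 0.6639
Converged at β = 0.6639.
Compositions from xᵢ = zᵢ/(1+β(Kᵢ−1)), yᵢ = Kᵢxᵢ:
  isopentane: x = 0.2674, y = 0.4251
  diethyl ether: x = 0.1785, y = 0.2535
  methanol: x = 0.5541, y = 0.3214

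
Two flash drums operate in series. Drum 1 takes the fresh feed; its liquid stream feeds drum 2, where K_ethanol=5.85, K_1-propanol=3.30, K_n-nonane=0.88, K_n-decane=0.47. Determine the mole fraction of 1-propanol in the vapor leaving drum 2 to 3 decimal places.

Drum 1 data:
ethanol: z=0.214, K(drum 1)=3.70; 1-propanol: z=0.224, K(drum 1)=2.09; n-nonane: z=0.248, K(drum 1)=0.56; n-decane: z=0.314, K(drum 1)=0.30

y_1-propanol (drum 2) = 0.258

Drum 1:
Newton–Raphson from ψ₁ = 0.5:
  ψ₁ = 0.500: g = -0.0741, g' = -0.837 → ψ₁ = 0.411
  ψ₁ = 0.411: g = 0.0004, g' = -0.852 → ψ₁ = 0.412
Converged at ψ₁ = 0.412.
Drum-1 compositions:
  ethanol: x = 0.101, y = 0.375
  1-propanol: x = 0.155, y = 0.323
  n-nonane: x = 0.303, y = 0.170
  n-decane: x = 0.441, y = 0.132
Drum-2 feed = drum-1 liquid: z₂ = (0.1013, 0.1546, 0.3029, 0.4412).
Drum 2:
Rachford–Rice: g(ψ₂) = Σ zᵢ(Kᵢ−1)/(1+ψ₂(Kᵢ−1)) = 0.
Check two-phase: ΣzᵢKᵢ = 1.577 > 1 and Σzᵢ/Kᵢ = 1.347 > 1, so g(0) = 0.577 > 0 and g(1) = -0.347 < 0.
Newton–Raphson from ψ₂ = 0.5:
  ψ₂ = 0.500: g = -0.0479, g' = -0.614 → ψ₂ = 0.422
  ψ₂ = 0.422: g = 0.0023, g' = -0.678 → ψ₂ = 0.425
Converged at ψ₂ = 0.425.
  ethanol: x = 0.033, y = 0.194
  1-propanol: x = 0.078, y = 0.258
  n-nonane: x = 0.319, y = 0.281
  n-decane: x = 0.570, y = 0.268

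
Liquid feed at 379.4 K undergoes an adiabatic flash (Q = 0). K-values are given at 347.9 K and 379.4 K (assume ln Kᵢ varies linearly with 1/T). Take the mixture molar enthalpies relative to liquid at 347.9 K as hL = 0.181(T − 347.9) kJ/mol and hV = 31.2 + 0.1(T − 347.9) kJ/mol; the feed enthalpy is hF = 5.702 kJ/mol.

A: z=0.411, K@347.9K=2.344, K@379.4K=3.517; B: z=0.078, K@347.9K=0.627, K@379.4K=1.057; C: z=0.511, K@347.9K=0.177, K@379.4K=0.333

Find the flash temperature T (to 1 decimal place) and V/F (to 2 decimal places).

T = 352.5 K, V/F = 0.16

Adiabatic flash: solve Rachford–Rice at each trial T, then check hF = ψ·hV(T) + (1−ψ)·hL(T).
  T = 347.9 K: K = (2.344, 0.627, 0.177), RR gives ψ = 0.098, H_out = 3.072 kJ/mol
  T = 379.4 K: K = (3.517, 1.057, 0.333), RR gives ψ = 0.452, H_out = 18.659 kJ/mol
  T = 363.6 K: K = (2.895, 0.823, 0.246), RR gives ψ = 0.285, H_out = 11.378 kJ/mol
  T = 355.8 K: K = (2.613, 0.721, 0.210), RR gives ψ = 0.198, H_out = 7.495 kJ/mol
  T = 351.9 K: K = (2.478, 0.673, 0.193), RR gives ψ = 0.151, H_out = 5.392 kJ/mol
  T = 353.9 K: K = (2.546, 0.698, 0.201), RR gives ψ = 0.176, H_out = 6.488 kJ/mol
Linear interpolation between T = 351.9 (H_out = 5.392) and T = 353.9 (H_out = 6.488) on hF = 5.702 gives T ≈ 352.5 K, at which ψ = 0.16.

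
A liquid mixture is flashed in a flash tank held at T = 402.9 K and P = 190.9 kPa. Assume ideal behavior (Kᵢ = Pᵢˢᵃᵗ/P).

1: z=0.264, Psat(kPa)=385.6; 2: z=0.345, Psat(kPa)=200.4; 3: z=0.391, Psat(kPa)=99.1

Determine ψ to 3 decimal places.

ψ = 0.312

Raoult's law: Kᵢ = Pᵢˢᵃᵗ/P = Pᵢˢᵃᵗ/190.9.
  K_1 = 385.6/190.9 = 2.01991, K_2 = 200.4/190.9 = 1.04976, K_3 = 99.1/190.9 = 0.51912
Rachford–Rice: g(ψ) = Σ zᵢ(Kᵢ−1)/(1+ψ(Kᵢ−1)) = 0.
Feasibility: ΣzᵢKᵢ = 1.098, Σzᵢ/Kᵢ = 1.213 — both > 1, two phases present.
Newton iteration, ψ⁰ = 0.69:
  ψ = 0.690: g = -0.1068, g' = -0.298 → ψ = 0.332
  ψ = 0.332: g = -0.0056, g' = -0.282 → ψ = 0.312
Converged at ψ = 0.312.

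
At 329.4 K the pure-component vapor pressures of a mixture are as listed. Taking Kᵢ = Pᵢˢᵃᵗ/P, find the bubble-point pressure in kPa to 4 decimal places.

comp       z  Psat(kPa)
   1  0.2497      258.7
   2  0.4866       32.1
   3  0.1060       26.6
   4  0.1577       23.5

Pbub = 86.7428 kPa

At the bubble point ψ → 0, so ΣzᵢKᵢ = 1 with Kᵢ = Pᵢˢᵃᵗ/P ⇒ P = ΣzᵢPᵢˢᵃᵗ.
P = 0.2497·258.7 + 0.4866·32.1 + 0.1060·26.6 + 0.1577·23.5 = 86.7428 kPa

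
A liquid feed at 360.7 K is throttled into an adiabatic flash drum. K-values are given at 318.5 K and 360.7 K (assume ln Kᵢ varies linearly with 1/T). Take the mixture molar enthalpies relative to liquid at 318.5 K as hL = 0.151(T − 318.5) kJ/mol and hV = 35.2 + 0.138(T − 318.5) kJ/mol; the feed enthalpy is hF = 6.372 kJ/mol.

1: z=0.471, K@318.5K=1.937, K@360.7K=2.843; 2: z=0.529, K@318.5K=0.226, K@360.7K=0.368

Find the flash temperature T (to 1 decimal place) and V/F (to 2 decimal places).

Adiabatic flash: solve Rachford–Rice at each trial T, then check hF = ψ·hV(T) + (1−ψ)·hL(T).
  T = 318.5 K: K = (1.937, 0.226), RR gives ψ = 0.044, H_out = 1.547 kJ/mol
  T = 360.7 K: K = (2.843, 0.368), RR gives ψ = 0.458, H_out = 22.250 kJ/mol
  T = 339.6 K: K = (2.375, 0.293), RR gives ψ = 0.281, H_out = 13.008 kJ/mol
  T = 329.1 K: K = (2.153, 0.258), RR gives ψ = 0.176, H_out = 7.782 kJ/mol
  T = 323.8 K: K = (2.044, 0.242), RR gives ψ = 0.115, H_out = 4.824 kJ/mol
  T = 326.5 K: K = (2.099, 0.250), RR gives ψ = 0.147, H_out = 6.365 kJ/mol
  T = 327.8 K: K = (2.126, 0.254), RR gives ψ = 0.162, H_out = 7.081 kJ/mol
Linear interpolation between T = 326.5 (H_out = 6.365) and T = 327.8 (H_out = 7.081) on hF = 6.372 gives T ≈ 326.5 K, at which ψ = 0.15.

T = 326.5 K, V/F = 0.15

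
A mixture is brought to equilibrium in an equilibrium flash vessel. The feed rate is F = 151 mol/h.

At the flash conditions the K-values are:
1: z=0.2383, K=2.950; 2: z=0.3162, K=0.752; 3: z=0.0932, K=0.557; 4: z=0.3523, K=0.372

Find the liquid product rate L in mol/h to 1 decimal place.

L = 130.4 mol/h

Material balance + equilibrium reduce to Σ zᵢ(Kᵢ−1)/(1+ψ(Kᵢ−1)) = 0.
Check two-phase: ΣzᵢKᵢ = 1.1237 > 1 and Σzᵢ/Kᵢ = 1.6156 > 1, so g(0) = 0.1237 > 0 and g(1) = -0.6156 < 0.
Iterate (Newton) starting at ψ = 0.5:
  ψ = 0.5000: g = -0.22978, g' = -0.5831 → ψ = 0.1059
  ψ = 0.1059: g = 0.02428, g' = -0.8226 → ψ = 0.1354
  ψ = 0.1354: g = 0.00073, g' = -0.7746 → ψ = 0.1364
Converged at ψ = 0.1364.
Then V = ψ·F = 0.1364·151 = 20.6 mol/h and L = F − V = 130.4 mol/h.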